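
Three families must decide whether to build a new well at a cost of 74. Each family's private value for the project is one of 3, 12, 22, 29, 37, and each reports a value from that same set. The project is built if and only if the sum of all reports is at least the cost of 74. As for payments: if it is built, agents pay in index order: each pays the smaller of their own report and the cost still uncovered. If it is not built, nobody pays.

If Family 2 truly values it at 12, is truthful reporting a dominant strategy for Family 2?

Consider the case where Family 1 reports 37 and Family 3 reports 37.
Truthful report 12: project built, pays 12, utility 12 - 12 = 0.
Report 3 instead: project built, pays 3, utility 12 - 3 = 9.
Since 9 > 0, reporting 3 is strictly better here, so truthful reporting is not dominant.

No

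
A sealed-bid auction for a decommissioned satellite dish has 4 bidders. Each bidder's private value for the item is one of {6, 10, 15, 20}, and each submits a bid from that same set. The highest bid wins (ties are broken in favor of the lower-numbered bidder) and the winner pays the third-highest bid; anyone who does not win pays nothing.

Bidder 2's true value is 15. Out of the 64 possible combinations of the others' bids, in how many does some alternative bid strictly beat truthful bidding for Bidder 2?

Others bid (6, 6, 20): truth gives 0; bid 20 gives 9 > 0. Violating.
Others bid (6, 10, 20): truth gives 0; bid 20 gives 5 > 0. Violating.
Others bid (6, 20, 6): truth gives 0; bid 20 gives 9 > 0. Violating.
Others bid (6, 20, 10): truth gives 0; bid 20 gives 5 > 0. Violating.
Others bid (6, 6, 6): truth gives 9; no alternative beats it.
Others bid (6, 6, 10): truth gives 9; no alternative beats it.
(Checking all 64 profiles: 12 have a profitable deviation, 52 do not.)

12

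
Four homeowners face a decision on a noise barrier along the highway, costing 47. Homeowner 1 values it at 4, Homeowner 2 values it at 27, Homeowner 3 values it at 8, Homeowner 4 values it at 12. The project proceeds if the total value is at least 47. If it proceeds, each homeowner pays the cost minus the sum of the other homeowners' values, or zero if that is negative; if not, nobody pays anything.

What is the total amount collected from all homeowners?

Total value 51 ≥ cost 47, so it is built.
Homeowner 1: others sum to 47; max(0, 47 - 47) = 0.
Homeowner 2: others sum to 24; max(0, 47 - 24) = 23.
Homeowner 3: others sum to 43; max(0, 47 - 43) = 4.
Homeowner 4: others sum to 39; max(0, 47 - 39) = 8.
Total collected = 0 + 23 + 4 + 8 = 35.

35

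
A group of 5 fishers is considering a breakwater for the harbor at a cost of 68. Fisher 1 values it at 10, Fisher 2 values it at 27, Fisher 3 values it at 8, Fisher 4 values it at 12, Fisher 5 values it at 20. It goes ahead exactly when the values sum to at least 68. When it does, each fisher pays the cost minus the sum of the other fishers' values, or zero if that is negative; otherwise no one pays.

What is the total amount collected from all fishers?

Total value 77 ≥ cost 68, so it is built.
Fisher 1: others sum to 67; max(0, 68 - 67) = 1.
Fisher 2: others sum to 50; max(0, 68 - 50) = 18.
Fisher 3: others sum to 69; max(0, 68 - 69) = 0.
Fisher 4: others sum to 65; max(0, 68 - 65) = 3.
Fisher 5: others sum to 57; max(0, 68 - 57) = 11.
Total collected = 1 + 18 + 0 + 3 + 11 = 33.

33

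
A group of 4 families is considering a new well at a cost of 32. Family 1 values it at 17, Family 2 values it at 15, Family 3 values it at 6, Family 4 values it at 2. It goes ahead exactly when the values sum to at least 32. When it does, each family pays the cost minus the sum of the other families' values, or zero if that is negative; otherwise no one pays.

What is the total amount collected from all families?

16

Total value 40 ≥ cost 32, so it is built.
Family 1: others sum to 23; max(0, 32 - 23) = 9.
Family 2: others sum to 25; max(0, 32 - 25) = 7.
Family 3: others sum to 34; max(0, 32 - 34) = 0.
Family 4: others sum to 38; max(0, 32 - 38) = 0.
Total collected = 9 + 7 + 0 + 0 = 16.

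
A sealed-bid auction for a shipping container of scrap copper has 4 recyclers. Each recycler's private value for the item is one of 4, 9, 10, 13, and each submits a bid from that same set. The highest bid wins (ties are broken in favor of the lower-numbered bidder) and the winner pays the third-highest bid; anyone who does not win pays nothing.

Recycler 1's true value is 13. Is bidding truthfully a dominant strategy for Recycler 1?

Yes

Check each profile of the others' bids and compare truth against every alternative bid.
Others bid (4, 4, 13): truth gives 9, best alternative gives 0.
Others bid (4, 13, 4): truth gives 9, best alternative gives 0.
Others bid (13, 4, 4): truth gives 9, best alternative gives 0.
Others bid (4, 9, 13): truth gives 4, best alternative gives 0.
Others bid (4, 13, 9): truth gives 4, best alternative gives 0.
Others bid (9, 4, 13): truth gives 4, best alternative gives 0.
(Remaining 58 profiles checked similarly; truth is weakly best in each.)
In every case the truthful bid is at least as good as any alternative, so it is a dominant strategy.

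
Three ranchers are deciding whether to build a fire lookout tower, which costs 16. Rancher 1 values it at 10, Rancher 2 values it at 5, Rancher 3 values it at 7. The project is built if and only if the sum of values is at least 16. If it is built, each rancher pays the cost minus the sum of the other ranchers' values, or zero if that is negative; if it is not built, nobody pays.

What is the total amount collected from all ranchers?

Total value 22 ≥ cost 16, so it is built.
Rancher 1: others sum to 12; max(0, 16 - 12) = 4.
Rancher 2: others sum to 17; max(0, 16 - 17) = 0.
Rancher 3: others sum to 15; max(0, 16 - 15) = 1.
Total collected = 4 + 0 + 1 = 5.

5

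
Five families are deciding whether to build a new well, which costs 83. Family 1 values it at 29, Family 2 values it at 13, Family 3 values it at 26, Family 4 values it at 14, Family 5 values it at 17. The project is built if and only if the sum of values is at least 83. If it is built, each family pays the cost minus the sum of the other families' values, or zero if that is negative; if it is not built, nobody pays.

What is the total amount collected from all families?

Total value 99 ≥ cost 83, so it is built.
Family 1: others sum to 70; max(0, 83 - 70) = 13.
Family 2: others sum to 86; max(0, 83 - 86) = 0.
Family 3: others sum to 73; max(0, 83 - 73) = 10.
Family 4: others sum to 85; max(0, 83 - 85) = 0.
Family 5: others sum to 82; max(0, 83 - 82) = 1.
Total collected = 13 + 0 + 10 + 0 + 1 = 24.

24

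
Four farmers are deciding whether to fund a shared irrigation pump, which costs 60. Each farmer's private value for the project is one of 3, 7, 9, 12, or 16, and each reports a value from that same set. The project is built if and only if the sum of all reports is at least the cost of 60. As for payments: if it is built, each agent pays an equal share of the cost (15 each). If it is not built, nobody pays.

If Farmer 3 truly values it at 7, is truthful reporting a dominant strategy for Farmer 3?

Check each profile of the others' reports and compare truth against every alternative report.
Others report (3, 3, 3): truth gives 0, best alternative gives 0.
Others report (3, 3, 7): truth gives 0, best alternative gives 0.
Others report (3, 3, 9): truth gives 0, best alternative gives 0.
Others report (3, 3, 12): truth gives 0, best alternative gives 0.
Others report (3, 3, 16): truth gives 0, best alternative gives 0.
Others report (3, 7, 3): truth gives 0, best alternative gives 0.
(Remaining 119 profiles checked similarly; truth is weakly best in each.)
In every case the truthful report is at least as good as any alternative, so it is a dominant strategy.

Yes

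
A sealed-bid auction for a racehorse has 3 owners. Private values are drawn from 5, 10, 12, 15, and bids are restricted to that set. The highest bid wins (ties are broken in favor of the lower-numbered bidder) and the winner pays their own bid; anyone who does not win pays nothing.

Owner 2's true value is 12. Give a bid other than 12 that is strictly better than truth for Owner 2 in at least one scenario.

Suppose Owner 1 bids 5 and Owner 3 bids 5.
Bid 12: wins, pays 12, utility 12 - 12 = 0.
Bid 10: wins, pays 10, utility 12 - 10 = 2.
So bidding 10 beats truth here (2 > 0).

10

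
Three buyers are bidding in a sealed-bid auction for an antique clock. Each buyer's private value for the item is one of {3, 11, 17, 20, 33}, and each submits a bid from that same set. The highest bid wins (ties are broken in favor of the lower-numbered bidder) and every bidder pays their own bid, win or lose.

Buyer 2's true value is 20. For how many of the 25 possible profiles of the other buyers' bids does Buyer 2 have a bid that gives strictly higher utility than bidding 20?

Others bid (3, 3): truth gives 0; bid 11 gives 9 > 0. Violating.
Others bid (3, 11): truth gives 0; bid 11 gives 9 > 0. Violating.
Others bid (3, 17): truth gives 0; bid 17 gives 3 > 0. Violating.
Others bid (3, 33): truth gives -20; bid 3 gives -3 > -20. Violating.
Others bid (3, 20): truth gives 0; no alternative beats it.
Others bid (11, 20): truth gives 0; no alternative beats it.
(Checking all 25 profiles: 19 have a profitable deviation, 6 do not.)

19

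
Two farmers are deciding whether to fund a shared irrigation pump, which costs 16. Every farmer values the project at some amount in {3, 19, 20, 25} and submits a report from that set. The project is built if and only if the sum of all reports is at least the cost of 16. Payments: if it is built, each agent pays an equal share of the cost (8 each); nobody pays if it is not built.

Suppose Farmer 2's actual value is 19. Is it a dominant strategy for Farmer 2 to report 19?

Check each profile of the others' reports and compare truth against every alternative report.
Others report (3): truth gives 11, best alternative gives 11.
Others report (19): truth gives 11, best alternative gives 11.
Others report (20): truth gives 11, best alternative gives 11.
Others report (25): truth gives 11, best alternative gives 11.
In every case the truthful report is at least as good as any alternative, so it is a dominant strategy.

Yes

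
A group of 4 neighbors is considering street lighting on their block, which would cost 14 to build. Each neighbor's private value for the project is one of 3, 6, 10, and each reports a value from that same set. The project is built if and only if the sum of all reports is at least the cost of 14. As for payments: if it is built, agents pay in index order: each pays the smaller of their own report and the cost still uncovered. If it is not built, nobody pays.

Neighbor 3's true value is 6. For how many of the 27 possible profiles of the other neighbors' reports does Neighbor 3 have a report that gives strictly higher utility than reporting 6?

Others report (3, 3, 6): truth gives 0; report 3 gives 3 > 0. Violating.
Others report (3, 3, 10): truth gives 0; report 3 gives 3 > 0. Violating.
Others report (3, 6, 3): truth gives 1; report 3 gives 3 > 1. Violating.
Others report (3, 6, 6): truth gives 1; report 3 gives 3 > 1. Violating.
Others report (3, 3, 3): truth gives 0; no alternative beats it.
Others report (3, 10, 3): truth gives 5; no alternative beats it.
(Checking all 27 profiles: 8 have a profitable deviation, 19 do not.)

8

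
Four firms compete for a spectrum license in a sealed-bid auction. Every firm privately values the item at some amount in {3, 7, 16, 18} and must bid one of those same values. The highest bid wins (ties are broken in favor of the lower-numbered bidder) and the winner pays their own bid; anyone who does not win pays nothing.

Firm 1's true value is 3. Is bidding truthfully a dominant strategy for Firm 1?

Yes

Check each profile of the others' bids and compare truth against every alternative bid.
Others bid (3, 3, 3): truth gives 0, best alternative gives -4.
Others bid (3, 3, 7): truth gives 0, best alternative gives -4.
Others bid (3, 7, 3): truth gives 0, best alternative gives -4.
Others bid (3, 7, 7): truth gives 0, best alternative gives -4.
Others bid (7, 3, 3): truth gives 0, best alternative gives -4.
Others bid (7, 3, 7): truth gives 0, best alternative gives -4.
(Remaining 58 profiles checked similarly; truth is weakly best in each.)
In every case the truthful bid is at least as good as any alternative, so it is a dominant strategy.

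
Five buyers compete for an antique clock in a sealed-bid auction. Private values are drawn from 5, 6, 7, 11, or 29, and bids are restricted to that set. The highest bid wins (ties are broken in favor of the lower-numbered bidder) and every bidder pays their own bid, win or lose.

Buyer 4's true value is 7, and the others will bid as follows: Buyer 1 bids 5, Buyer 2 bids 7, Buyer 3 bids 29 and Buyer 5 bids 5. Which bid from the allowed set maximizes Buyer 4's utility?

Bid 5: loses but pays 5, utility -5.
Bid 6: loses but pays 6, utility -6.
Bid 7: loses but pays 7, utility -7.
Bid 11: loses but pays 11, utility -11.
Bid 29: loses but pays 29, utility -29.
The best choice is 5 with utility -5.

5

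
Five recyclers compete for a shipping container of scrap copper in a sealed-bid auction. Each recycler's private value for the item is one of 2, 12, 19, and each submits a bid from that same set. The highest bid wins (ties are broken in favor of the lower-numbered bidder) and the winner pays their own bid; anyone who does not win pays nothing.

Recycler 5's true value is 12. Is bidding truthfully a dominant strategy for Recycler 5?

Check each profile of the others' bids and compare truth against every alternative bid.
Others bid (2, 2, 2, 2): truth gives 0, best alternative gives 0.
Others bid (2, 2, 2, 12): truth gives 0, best alternative gives 0.
Others bid (2, 2, 2, 19): truth gives 0, best alternative gives 0.
Others bid (2, 2, 12, 2): truth gives 0, best alternative gives 0.
Others bid (2, 2, 12, 12): truth gives 0, best alternative gives 0.
Others bid (2, 2, 12, 19): truth gives 0, best alternative gives 0.
(Remaining 75 profiles checked similarly; truth is weakly best in each.)
In every case the truthful bid is at least as good as any alternative, so it is a dominant strategy.

Yes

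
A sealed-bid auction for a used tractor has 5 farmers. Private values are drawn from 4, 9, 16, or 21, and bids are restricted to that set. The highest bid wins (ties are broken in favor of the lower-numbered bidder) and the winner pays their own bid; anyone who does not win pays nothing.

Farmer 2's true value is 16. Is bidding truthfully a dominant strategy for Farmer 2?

No

Consider the case where Farmer 1 bids 4, Farmer 3 bids 4, Farmer 4 bids 4 and Farmer 5 bids 4.
Truthful bid 16: wins, pays 16, utility 16 - 16 = 0.
Bid 9 instead: wins, pays 9, utility 16 - 9 = 7.
Since 7 > 0, bidding 9 is strictly better here, so truthful bidding is not dominant.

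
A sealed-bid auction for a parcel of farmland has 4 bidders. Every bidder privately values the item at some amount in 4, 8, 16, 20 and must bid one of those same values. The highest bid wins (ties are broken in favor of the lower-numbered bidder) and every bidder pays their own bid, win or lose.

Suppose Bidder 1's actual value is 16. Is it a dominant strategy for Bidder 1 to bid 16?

Consider the case where Bidder 2 bids 4, Bidder 3 bids 4 and Bidder 4 bids 4.
Truthful bid 16: wins, pays 16, utility 16 - 16 = 0.
Bid 4 instead: wins, pays 4, utility 16 - 4 = 12.
Since 12 > 0, bidding 4 is strictly better here, so truthful bidding is not dominant.

No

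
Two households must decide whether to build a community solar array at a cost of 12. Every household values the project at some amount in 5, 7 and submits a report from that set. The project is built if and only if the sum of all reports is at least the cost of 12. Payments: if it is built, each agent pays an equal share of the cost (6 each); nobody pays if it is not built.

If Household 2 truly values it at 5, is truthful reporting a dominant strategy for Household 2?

Check each profile of the others' reports and compare truth against every alternative report.
Others report (5): truth gives 0, best alternative gives -1.
Others report (7): truth gives -1, best alternative gives -1.
In every case the truthful report is at least as good as any alternative, so it is a dominant strategy.

Yes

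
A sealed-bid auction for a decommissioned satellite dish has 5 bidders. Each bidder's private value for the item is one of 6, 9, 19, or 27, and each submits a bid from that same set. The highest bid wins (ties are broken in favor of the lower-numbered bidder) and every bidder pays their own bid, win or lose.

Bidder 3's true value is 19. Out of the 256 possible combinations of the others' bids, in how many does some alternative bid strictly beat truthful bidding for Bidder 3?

224

Others bid (6, 6, 6, 6): truth gives 0; bid 9 gives 10 > 0. Violating.
Others bid (6, 6, 6, 9): truth gives 0; bid 9 gives 10 > 0. Violating.
Others bid (6, 6, 6, 27): truth gives -19; bid 6 gives -6 > -19. Violating.
Others bid (6, 6, 9, 6): truth gives 0; bid 9 gives 10 > 0. Violating.
Others bid (6, 6, 6, 19): truth gives 0; no alternative beats it.
Others bid (6, 6, 9, 19): truth gives 0; no alternative beats it.
(Checking all 256 profiles: 224 have a profitable deviation, 32 do not.)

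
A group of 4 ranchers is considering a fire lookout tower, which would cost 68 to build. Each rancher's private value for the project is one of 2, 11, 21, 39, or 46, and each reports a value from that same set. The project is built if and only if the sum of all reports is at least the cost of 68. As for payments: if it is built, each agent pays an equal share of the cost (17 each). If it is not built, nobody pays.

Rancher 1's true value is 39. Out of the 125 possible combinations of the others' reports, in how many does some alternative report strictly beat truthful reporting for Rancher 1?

6

Others report (2, 2, 21): truth gives 0; report 46 gives 22 > 0. Violating.
Others report (2, 11, 11): truth gives 0; report 46 gives 22 > 0. Violating.
Others report (2, 21, 2): truth gives 0; report 46 gives 22 > 0. Violating.
Others report (11, 2, 11): truth gives 0; report 46 gives 22 > 0. Violating.
Others report (2, 2, 2): truth gives 0; no alternative beats it.
Others report (2, 2, 11): truth gives 0; no alternative beats it.
(Checking all 125 profiles: 6 have a profitable deviation, 119 do not.)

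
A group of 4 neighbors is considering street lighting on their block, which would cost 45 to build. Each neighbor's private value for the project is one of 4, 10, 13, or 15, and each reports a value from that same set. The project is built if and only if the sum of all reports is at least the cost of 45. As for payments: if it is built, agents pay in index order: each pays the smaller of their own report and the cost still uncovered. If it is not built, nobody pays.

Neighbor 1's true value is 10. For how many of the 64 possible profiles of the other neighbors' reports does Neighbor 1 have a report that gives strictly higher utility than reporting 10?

Others report (13, 13, 15): truth gives 0; report 4 gives 6 > 0. Violating.
Others report (13, 15, 13): truth gives 0; report 4 gives 6 > 0. Violating.
Others report (13, 15, 15): truth gives 0; report 4 gives 6 > 0. Violating.
Others report (15, 13, 13): truth gives 0; report 4 gives 6 > 0. Violating.
Others report (4, 4, 4): truth gives 0; no alternative beats it.
Others report (4, 4, 10): truth gives 0; no alternative beats it.
(Checking all 64 profiles: 7 have a profitable deviation, 57 do not.)

7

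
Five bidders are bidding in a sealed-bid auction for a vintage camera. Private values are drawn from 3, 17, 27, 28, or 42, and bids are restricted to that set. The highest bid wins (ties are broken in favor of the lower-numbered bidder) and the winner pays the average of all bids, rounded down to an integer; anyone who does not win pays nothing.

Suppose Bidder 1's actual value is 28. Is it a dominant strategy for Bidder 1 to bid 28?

Consider the case where Bidder 2 bids 3, Bidder 3 bids 3, Bidder 4 bids 3 and Bidder 5 bids 3.
Truthful bid 28: wins, pays 8, utility 28 - 8 = 20.
Bid 3 instead: wins, pays 3, utility 28 - 3 = 25.
Since 25 > 20, bidding 3 is strictly better here, so truthful bidding is not dominant.

No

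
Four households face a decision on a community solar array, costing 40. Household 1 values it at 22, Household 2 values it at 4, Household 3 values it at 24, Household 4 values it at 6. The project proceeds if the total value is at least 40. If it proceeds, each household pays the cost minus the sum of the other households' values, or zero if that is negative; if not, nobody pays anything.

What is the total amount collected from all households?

14

Total value 56 ≥ cost 40, so it is built.
Household 1: others sum to 34; max(0, 40 - 34) = 6.
Household 2: others sum to 52; max(0, 40 - 52) = 0.
Household 3: others sum to 32; max(0, 40 - 32) = 8.
Household 4: others sum to 50; max(0, 40 - 50) = 0.
Total collected = 6 + 0 + 8 + 0 = 14.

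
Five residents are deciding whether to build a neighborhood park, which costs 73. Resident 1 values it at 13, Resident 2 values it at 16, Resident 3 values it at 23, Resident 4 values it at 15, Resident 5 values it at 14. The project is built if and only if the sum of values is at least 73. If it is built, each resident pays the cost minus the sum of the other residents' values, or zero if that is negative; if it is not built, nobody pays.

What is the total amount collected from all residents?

Total value 81 ≥ cost 73, so it is built.
Resident 1: others sum to 68; max(0, 73 - 68) = 5.
Resident 2: others sum to 65; max(0, 73 - 65) = 8.
Resident 3: others sum to 58; max(0, 73 - 58) = 15.
Resident 4: others sum to 66; max(0, 73 - 66) = 7.
Resident 5: others sum to 67; max(0, 73 - 67) = 6.
Total collected = 5 + 8 + 15 + 7 + 6 = 41.

41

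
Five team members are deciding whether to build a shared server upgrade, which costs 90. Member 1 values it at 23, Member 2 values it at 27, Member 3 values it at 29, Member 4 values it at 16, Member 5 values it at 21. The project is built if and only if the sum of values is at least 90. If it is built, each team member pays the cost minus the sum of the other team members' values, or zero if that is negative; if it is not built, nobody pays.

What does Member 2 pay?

1

Total value 116 ≥ cost 90, so the project is built.
The other team members' values sum to 89.
Cost minus that sum is 90 - 89 = 1.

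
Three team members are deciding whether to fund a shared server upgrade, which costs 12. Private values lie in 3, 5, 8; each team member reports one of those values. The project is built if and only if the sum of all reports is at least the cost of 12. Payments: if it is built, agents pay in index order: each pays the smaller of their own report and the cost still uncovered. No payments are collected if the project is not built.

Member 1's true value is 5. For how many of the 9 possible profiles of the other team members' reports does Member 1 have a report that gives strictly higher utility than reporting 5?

6

Others report (3, 8): truth gives 0; report 3 gives 2 > 0. Violating.
Others report (5, 5): truth gives 0; report 3 gives 2 > 0. Violating.
Others report (5, 8): truth gives 0; report 3 gives 2 > 0. Violating.
Others report (8, 3): truth gives 0; report 3 gives 2 > 0. Violating.
Others report (3, 3): truth gives 0; no alternative beats it.
Others report (3, 5): truth gives 0; no alternative beats it.
(Checking all 9 profiles: 6 have a profitable deviation, 3 do not.)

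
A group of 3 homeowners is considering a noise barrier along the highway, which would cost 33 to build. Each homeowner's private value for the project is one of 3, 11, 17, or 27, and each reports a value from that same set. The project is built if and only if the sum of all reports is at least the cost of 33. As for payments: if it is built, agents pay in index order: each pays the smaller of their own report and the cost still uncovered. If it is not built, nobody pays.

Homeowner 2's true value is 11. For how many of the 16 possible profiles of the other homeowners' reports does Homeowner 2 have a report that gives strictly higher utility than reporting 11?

Others report (3, 27): truth gives 0; report 3 gives 8 > 0. Violating.
Others report (11, 27): truth gives 0; report 3 gives 8 > 0. Violating.
Others report (17, 17): truth gives 0; report 3 gives 8 > 0. Violating.
Others report (17, 27): truth gives 0; report 3 gives 8 > 0. Violating.
Others report (3, 3): truth gives 0; no alternative beats it.
Others report (3, 11): truth gives 0; no alternative beats it.
(Checking all 16 profiles: 8 have a profitable deviation, 8 do not.)

8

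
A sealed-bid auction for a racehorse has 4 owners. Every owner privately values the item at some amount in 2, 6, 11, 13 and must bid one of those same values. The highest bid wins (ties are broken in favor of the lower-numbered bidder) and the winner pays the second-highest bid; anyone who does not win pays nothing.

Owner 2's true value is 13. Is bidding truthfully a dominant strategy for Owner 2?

Check each profile of the others' bids and compare truth against every alternative bid.
Others bid (11, 2, 2): truth gives 2, best alternative gives 0.
Others bid (11, 2, 6): truth gives 2, best alternative gives 0.
Others bid (11, 2, 11): truth gives 2, best alternative gives 0.
Others bid (11, 6, 2): truth gives 2, best alternative gives 0.
Others bid (11, 6, 6): truth gives 2, best alternative gives 0.
Others bid (11, 6, 11): truth gives 2, best alternative gives 0.
(Remaining 58 profiles checked similarly; truth is weakly best in each.)
In every case the truthful bid is at least as good as any alternative, so it is a dominant strategy.

Yes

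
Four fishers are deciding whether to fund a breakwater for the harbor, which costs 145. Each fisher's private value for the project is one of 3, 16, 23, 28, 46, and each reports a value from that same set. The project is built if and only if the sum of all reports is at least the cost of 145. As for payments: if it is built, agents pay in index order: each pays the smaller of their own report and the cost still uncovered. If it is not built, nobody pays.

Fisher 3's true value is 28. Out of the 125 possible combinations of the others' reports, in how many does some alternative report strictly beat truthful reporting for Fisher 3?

1

Others report (46, 46, 46): truth gives 0; report 16 gives 12 > 0. Violating.
Others report (3, 3, 3): truth gives 0; no alternative beats it.
Others report (3, 3, 16): truth gives 0; no alternative beats it.
(Checking all 125 profiles: 1 has a profitable deviation, 124 do not.)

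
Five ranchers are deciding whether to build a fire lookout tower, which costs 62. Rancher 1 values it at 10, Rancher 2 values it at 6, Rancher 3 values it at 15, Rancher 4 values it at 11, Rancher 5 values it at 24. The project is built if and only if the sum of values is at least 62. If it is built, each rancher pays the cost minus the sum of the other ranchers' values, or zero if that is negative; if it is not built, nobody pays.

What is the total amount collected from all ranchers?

Total value 66 ≥ cost 62, so it is built.
Rancher 1: others sum to 56; max(0, 62 - 56) = 6.
Rancher 2: others sum to 60; max(0, 62 - 60) = 2.
Rancher 3: others sum to 51; max(0, 62 - 51) = 11.
Rancher 4: others sum to 55; max(0, 62 - 55) = 7.
Rancher 5: others sum to 42; max(0, 62 - 42) = 20.
Total collected = 6 + 2 + 11 + 7 + 20 = 46.

46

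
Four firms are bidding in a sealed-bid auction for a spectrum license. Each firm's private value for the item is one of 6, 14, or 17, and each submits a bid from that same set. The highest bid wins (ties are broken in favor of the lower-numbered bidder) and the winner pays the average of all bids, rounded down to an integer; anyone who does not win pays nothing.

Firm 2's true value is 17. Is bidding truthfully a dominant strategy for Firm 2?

Yes

Check each profile of the others' bids and compare truth against every alternative bid.
Others bid (14, 6, 6): truth gives 7, best alternative gives 0.
Others bid (6, 6, 17): truth gives 6, best alternative gives 0.
Others bid (6, 17, 6): truth gives 6, best alternative gives 0.
Others bid (14, 6, 14): truth gives 5, best alternative gives 0.
Others bid (14, 14, 6): truth gives 5, best alternative gives 0.
Others bid (6, 14, 17): truth gives 4, best alternative gives 0.
(Remaining 21 profiles checked similarly; truth is weakly best in each.)
In every case the truthful bid is at least as good as any alternative, so it is a dominant strategy.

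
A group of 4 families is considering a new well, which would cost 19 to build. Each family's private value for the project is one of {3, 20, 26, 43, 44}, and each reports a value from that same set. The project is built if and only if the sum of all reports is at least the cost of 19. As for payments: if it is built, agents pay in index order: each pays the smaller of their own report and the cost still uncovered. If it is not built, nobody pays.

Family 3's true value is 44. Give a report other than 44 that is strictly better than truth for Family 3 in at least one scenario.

Suppose Family 1 reports 3, Family 2 reports 3 and Family 4 reports 20.
Report 44: project built, pays 13, utility 44 - 13 = 31.
Report 3: project built, pays 3, utility 44 - 3 = 41.
So reporting 3 beats truth here (41 > 31).

3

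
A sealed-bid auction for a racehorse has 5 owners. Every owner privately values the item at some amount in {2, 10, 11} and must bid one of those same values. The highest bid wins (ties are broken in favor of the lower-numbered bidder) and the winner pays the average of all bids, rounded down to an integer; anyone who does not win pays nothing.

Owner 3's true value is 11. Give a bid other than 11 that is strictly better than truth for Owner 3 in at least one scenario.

10

Suppose Owner 1 bids 2, Owner 2 bids 2, Owner 4 bids 10 and Owner 5 bids 10.
Bid 11: wins, pays 7, utility 11 - 7 = 4.
Bid 10: wins, pays 6, utility 11 - 6 = 5.
So bidding 10 beats truth here (5 > 4).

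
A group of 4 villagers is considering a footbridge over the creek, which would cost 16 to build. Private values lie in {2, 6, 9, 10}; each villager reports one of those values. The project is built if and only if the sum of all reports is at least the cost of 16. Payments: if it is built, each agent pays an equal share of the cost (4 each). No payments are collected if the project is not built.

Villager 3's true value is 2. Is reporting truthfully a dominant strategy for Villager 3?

Yes

Check each profile of the others' reports and compare truth against every alternative report.
Others report (2, 2, 6): truth gives 0, best alternative gives -2.
Others report (2, 2, 9): truth gives 0, best alternative gives -2.
Others report (2, 6, 2): truth gives 0, best alternative gives -2.
Others report (2, 9, 2): truth gives 0, best alternative gives -2.
Others report (6, 2, 2): truth gives 0, best alternative gives -2.
Others report (9, 2, 2): truth gives 0, best alternative gives -2.
(Remaining 58 profiles checked similarly; truth is weakly best in each.)
In every case the truthful report is at least as good as any alternative, so it is a dominant strategy.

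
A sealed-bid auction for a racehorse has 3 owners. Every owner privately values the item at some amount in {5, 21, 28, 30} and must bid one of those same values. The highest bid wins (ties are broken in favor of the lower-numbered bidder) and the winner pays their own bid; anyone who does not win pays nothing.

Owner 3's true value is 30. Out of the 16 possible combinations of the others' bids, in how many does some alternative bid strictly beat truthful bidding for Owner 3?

Others bid (5, 5): truth gives 0; bid 21 gives 9 > 0. Violating.
Others bid (5, 21): truth gives 0; bid 28 gives 2 > 0. Violating.
Others bid (21, 5): truth gives 0; bid 28 gives 2 > 0. Violating.
Others bid (21, 21): truth gives 0; bid 28 gives 2 > 0. Violating.
Others bid (5, 28): truth gives 0; no alternative beats it.
Others bid (5, 30): truth gives 0; no alternative beats it.
(Checking all 16 profiles: 4 have a profitable deviation, 12 do not.)

4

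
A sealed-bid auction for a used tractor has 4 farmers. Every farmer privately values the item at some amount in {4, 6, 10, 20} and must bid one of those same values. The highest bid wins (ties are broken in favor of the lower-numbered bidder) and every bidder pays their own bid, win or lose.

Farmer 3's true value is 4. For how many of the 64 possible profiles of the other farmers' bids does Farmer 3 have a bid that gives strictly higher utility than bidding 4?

Others bid (4, 4, 4): truth gives -4; bid 6 gives -2 > -4. Violating.
Others bid (4, 4, 6): truth gives -4; bid 6 gives -2 > -4. Violating.
Others bid (4, 4, 10): truth gives -4; no alternative beats it.
Others bid (4, 4, 20): truth gives -4; no alternative beats it.
(Checking all 64 profiles: 2 have a profitable deviation, 62 do not.)

2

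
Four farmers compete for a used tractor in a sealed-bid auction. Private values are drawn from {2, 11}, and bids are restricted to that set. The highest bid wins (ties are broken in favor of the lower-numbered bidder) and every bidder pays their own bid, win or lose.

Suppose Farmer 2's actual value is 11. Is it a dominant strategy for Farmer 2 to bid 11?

Consider the case where Farmer 1 bids 11, Farmer 3 bids 2 and Farmer 4 bids 2.
Truthful bid 11: loses but pays 11, utility -11.
Bid 2 instead: loses but pays 2, utility -2.
Since -2 > -11, bidding 2 is strictly better here, so truthful bidding is not dominant.

No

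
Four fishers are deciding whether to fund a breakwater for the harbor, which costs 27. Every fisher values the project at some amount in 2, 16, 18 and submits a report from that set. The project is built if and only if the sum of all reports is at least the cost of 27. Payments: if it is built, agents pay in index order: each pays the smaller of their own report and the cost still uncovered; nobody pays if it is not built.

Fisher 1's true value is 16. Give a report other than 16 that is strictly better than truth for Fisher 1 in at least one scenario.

Suppose Fisher 2 reports 2, Fisher 3 reports 16 and Fisher 4 reports 16.
Report 16: project built, pays 16, utility 16 - 16 = 0.
Report 2: project built, pays 2, utility 16 - 2 = 14.
So reporting 2 beats truth here (14 > 0).

2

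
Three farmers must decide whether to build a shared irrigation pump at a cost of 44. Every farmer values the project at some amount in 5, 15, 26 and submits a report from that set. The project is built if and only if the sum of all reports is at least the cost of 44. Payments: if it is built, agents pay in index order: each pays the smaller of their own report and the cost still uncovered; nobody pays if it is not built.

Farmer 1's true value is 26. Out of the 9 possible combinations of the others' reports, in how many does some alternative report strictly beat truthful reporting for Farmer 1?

Others report (5, 26): truth gives 0; report 15 gives 11 > 0. Violating.
Others report (15, 15): truth gives 0; report 15 gives 11 > 0. Violating.
Others report (15, 26): truth gives 0; report 5 gives 21 > 0. Violating.
Others report (26, 5): truth gives 0; report 15 gives 11 > 0. Violating.
Others report (5, 5): truth gives 0; no alternative beats it.
Others report (5, 15): truth gives 0; no alternative beats it.
(Checking all 9 profiles: 6 have a profitable deviation, 3 do not.)

6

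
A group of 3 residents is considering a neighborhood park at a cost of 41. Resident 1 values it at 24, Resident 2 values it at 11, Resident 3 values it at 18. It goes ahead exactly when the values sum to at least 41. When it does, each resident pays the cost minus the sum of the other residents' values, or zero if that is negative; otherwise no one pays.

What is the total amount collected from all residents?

Total value 53 ≥ cost 41, so it is built.
Resident 1: others sum to 29; max(0, 41 - 29) = 12.
Resident 2: others sum to 42; max(0, 41 - 42) = 0.
Resident 3: others sum to 35; max(0, 41 - 35) = 6.
Total collected = 12 + 0 + 6 = 18.

18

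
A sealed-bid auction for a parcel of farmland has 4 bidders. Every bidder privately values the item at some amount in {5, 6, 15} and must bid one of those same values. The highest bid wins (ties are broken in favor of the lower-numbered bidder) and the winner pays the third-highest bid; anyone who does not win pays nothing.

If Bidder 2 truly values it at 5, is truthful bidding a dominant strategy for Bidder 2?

Yes

Check each profile of the others' bids and compare truth against every alternative bid.
Others bid (5, 6, 6): truth gives 0, best alternative gives -1.
Others bid (5, 5, 5): truth gives 0, best alternative gives 0.
Others bid (5, 5, 6): truth gives 0, best alternative gives 0.
Others bid (5, 5, 15): truth gives 0, best alternative gives 0.
Others bid (5, 6, 5): truth gives 0, best alternative gives 0.
Others bid (5, 6, 15): truth gives 0, best alternative gives 0.
(Remaining 21 profiles checked similarly; truth is weakly best in each.)
In every case the truthful bid is at least as good as any alternative, so it is a dominant strategy.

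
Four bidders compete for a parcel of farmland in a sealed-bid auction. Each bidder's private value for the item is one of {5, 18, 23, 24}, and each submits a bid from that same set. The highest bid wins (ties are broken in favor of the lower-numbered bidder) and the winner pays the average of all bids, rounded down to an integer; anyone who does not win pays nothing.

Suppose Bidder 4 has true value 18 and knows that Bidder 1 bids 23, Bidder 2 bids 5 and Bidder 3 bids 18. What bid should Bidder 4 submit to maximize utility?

Bid 5: loses, pays 0, utility 0.
Bid 18: loses, pays 0, utility 0.
Bid 23: loses, pays 0, utility 0.
Bid 24: wins, pays 17, utility 18 - 17 = 1.
The best choice is 24 with utility 1.

24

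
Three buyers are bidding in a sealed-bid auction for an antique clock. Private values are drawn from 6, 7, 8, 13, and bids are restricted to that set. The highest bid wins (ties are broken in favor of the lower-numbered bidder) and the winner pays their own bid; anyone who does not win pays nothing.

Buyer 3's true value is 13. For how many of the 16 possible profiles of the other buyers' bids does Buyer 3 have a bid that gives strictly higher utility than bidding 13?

4

Others bid (6, 6): truth gives 0; bid 7 gives 6 > 0. Violating.
Others bid (6, 7): truth gives 0; bid 8 gives 5 > 0. Violating.
Others bid (7, 6): truth gives 0; bid 8 gives 5 > 0. Violating.
Others bid (7, 7): truth gives 0; bid 8 gives 5 > 0. Violating.
Others bid (6, 8): truth gives 0; no alternative beats it.
Others bid (6, 13): truth gives 0; no alternative beats it.
(Checking all 16 profiles: 4 have a profitable deviation, 12 do not.)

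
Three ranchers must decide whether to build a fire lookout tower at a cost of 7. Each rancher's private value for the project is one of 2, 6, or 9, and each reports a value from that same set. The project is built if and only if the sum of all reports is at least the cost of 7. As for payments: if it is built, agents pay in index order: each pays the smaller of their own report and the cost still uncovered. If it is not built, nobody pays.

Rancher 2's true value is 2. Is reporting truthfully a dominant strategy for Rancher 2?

Check each profile of the others' reports and compare truth against every alternative report.
Others report (2, 2): truth gives 0, best alternative gives -3.
Others report (2, 6): truth gives 0, best alternative gives -3.
Others report (2, 9): truth gives 0, best alternative gives -3.
Others report (9, 2): truth gives 2, best alternative gives 2.
Others report (9, 6): truth gives 2, best alternative gives 2.
Others report (9, 9): truth gives 2, best alternative gives 2.
(Remaining 3 profiles checked similarly; truth is weakly best in each.)
In every case the truthful report is at least as good as any alternative, so it is a dominant strategy.

Yes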